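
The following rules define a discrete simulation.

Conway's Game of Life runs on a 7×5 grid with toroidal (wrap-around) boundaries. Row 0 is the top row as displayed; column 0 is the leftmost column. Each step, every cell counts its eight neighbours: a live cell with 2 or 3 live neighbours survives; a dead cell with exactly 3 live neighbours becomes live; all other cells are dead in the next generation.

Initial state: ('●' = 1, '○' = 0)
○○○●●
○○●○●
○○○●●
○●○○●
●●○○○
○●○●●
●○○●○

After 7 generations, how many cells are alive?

k=0  ○○○●●
○○●○●
○○○●●
○●○○●
●●○○○
○●○●●
●○○●○
k=1  ●○●○○
●○●○○
○○●○●
○●●●●
○●○●○
○●○●○
●○○○○
k=2  ●○○○●
●○●○●
○○○○●
○●○○●
○●○○○
●●○○●
●○●○●
k=3  ○○○○○
○●○○○
○●○○●
○○○○○
○●●○●
○○●●●
○○○○○
k=4  ○○○○○
●○○○○
●○○○○
○●●●○
●●●○●
●●●○●
○○○●○
k=5  ○○○○○
○○○○○
●○●○●
○○○●○
○○○○○
○○○○○
●●●●●
k=6  ●●●●●
○○○○○
○○○●●
○○○●●
○○○○○
●●●●●
●●●●●
k=7  ○○○○○
○●○○○
○○○●●
○○○●●
○●○○○
○○○○○
○○○○○

6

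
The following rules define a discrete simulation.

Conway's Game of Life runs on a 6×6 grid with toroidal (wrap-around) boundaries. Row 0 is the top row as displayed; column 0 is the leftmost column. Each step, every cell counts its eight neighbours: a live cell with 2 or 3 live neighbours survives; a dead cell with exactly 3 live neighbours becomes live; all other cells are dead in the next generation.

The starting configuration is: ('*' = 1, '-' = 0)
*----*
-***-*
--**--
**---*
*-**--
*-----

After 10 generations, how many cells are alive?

3

step 0: *----*
-***-*
--**--
**---*
*-**--
*-----
step 1: --*-**
-*-*-*
---*-*
*---**
--*---
*-----
step 2: -*****
---*-*
--**--
*--***
**----
-*-*-*
step 3: -*---*
**---*
*-*---
*--***
-*-*--
---*-*
step 4: -**--*
--*--*
--**--
*--***
---*--
------
step 5: ***---
*---*-
***---
-----*
---*-*
--*---
step 6: *-**-*
---*--
**----
-**-**
----*-
*-**--
step 7: *----*
---***
**-***
-*****
*---*-
*-*---
step 8: **-*--
-***--
-*----
------
*---*-
*-----
step 9: *--*--
---*--
-*----
------
-----*
*-----
step 10: ------
--*---
------
------
------
*----*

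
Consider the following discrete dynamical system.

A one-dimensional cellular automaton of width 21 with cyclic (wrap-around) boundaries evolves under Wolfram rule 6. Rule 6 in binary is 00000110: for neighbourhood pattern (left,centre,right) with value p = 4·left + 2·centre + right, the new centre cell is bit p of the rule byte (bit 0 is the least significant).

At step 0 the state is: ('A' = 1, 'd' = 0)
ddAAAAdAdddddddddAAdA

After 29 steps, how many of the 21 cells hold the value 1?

0) ddAAAAdAdddddddddAAdA
1) dAdddddAddddddddAdddA
2) dAddddAAdddddddAAddAA
3) dAdddAddddddddAdddAdd
4) AAddAAdddddddAAddAAdd
5) dddAddddddddAdddAdddA
6) ddAAdddddddAAddAAddAA
7) dAddddddddAdddAdddAdd
8) AAdddddddAAddAAddAAdd
9) ddddddddAdddAdddAdddA
10) dddddddAAddAAddAAddAA
11) ddddddAdddAdddAdddAdd
12) dddddAAddAAddAAddAAdd
13) ddddAdddAdddAdddAdddd
14) dddAAddAAddAAddAAdddd
15) ddAdddAdddAdddAdddddd
16) dAAddAAddAAddAAdddddd
17) AdddAdddAdddAdddddddd
18) AddAAddAAddAAdddddddA
19) ddAdddAdddAddddddddAd
20) dAAddAAddAAdddddddAAd
21) AdddAdddAddddddddAddd
22) AddAAddAAdddddddAAddA
23) ddAdddAddddddddAdddAd
24) dAAddAAdddddddAAddAAd
25) AdddAddddddddAdddAddd
26) AddAAdddddddAAddAAddA
27) ddAddddddddAdddAdddAd
28) dAAdddddddAAddAAddAAd
29) AddddddddAdddAdddAddd

4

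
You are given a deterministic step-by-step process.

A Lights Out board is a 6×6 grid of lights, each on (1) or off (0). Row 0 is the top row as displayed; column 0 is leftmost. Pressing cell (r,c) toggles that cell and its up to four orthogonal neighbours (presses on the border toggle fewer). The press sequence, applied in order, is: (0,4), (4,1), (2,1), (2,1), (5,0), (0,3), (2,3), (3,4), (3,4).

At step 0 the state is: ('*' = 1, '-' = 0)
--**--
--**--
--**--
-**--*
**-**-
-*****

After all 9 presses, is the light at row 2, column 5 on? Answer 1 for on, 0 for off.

0

[0] --**--
--**--
--**--
-**--*
**-**-
-*****
[1] --*-**
--***-
--**--
-**--*
**-**-
-*****
[2] --*-**
--***-
--**--
--*--*
--***-
--****
[3] --*-**
-****-
**-*--
-**--*
--***-
--****
[4] --*-**
--***-
--**--
--*--*
--***-
--****
[5] --*-**
--***-
--**--
--*--*
*-***-
******
[6] ---*-*
--*-*-
--**--
--*--*
*-***-
******
[7] ---*-*
--***-
----*-
--**-*
*-***-
******
[8] ---*-*
--***-
------
--*-*-
*-**--
******
[9] ---*-*
--***-
----*-
--**-*
*-***-
******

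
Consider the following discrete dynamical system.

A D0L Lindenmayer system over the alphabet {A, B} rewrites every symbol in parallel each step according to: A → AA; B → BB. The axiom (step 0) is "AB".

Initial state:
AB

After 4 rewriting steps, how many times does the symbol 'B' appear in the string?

16

[0] AB
[1] AABB
[2] AAAABBBB
[3] AAAAAAAABBBBBBBB
[4] AAAAAAAAAAAAAAAABBBBBBBBBBBBBBBB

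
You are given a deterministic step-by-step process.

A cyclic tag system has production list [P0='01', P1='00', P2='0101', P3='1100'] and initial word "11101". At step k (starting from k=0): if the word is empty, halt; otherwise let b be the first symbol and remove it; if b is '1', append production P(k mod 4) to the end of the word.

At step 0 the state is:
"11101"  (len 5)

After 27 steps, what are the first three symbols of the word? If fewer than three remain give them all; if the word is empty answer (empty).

gen 0: "11101"  (len 5)
gen 1: "110101"  (len 6)
gen 2: "1010100"  (len 7)
gen 3: "0101000101"  (len 10)
gen 4: "101000101"  (len 9)
gen 5: "0100010101"  (len 10)
gen 6: "100010101"  (len 9)
gen 7: "000101010101"  (len 12)
gen 8: "00101010101"  (len 11)
gen 9: "0101010101"  (len 10)
gen 10: "101010101"  (len 9)
gen 11: "010101010101"  (len 12)
gen 12: "10101010101"  (len 11)
gen 13: "010101010101"  (len 12)
gen 14: "10101010101"  (len 11)
gen 15: "01010101010101"  (len 14)
gen 16: "1010101010101"  (len 13)
gen 17: "01010101010101"  (len 14)
gen 18: "1010101010101"  (len 13)
gen 19: "0101010101010101"  (len 16)
gen 20: "101010101010101"  (len 15)
gen 21: "0101010101010101"  (len 16)
gen 22: "101010101010101"  (len 15)
gen 23: "010101010101010101"  (len 18)
gen 24: "10101010101010101"  (len 17)
gen 25: "010101010101010101"  (len 18)
gen 26: "10101010101010101"  (len 17)
gen 27: "01010101010101010101"  (len 20)

010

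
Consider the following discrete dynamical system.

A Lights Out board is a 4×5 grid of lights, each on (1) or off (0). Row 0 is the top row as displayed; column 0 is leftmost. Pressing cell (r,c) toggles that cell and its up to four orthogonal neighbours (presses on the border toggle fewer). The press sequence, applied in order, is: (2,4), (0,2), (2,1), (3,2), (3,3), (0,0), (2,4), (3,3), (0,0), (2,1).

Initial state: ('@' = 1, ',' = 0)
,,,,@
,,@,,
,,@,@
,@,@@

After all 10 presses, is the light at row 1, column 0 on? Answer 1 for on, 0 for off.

gen 0: ,,,,@
,,@,,
,,@,@
,@,@@
gen 1: ,,,,@
,,@,@
,,@@,
,@,@,
gen 2: ,@@@@
,,,,@
,,@@,
,@,@,
gen 3: ,@@@@
,@,,@
@@,@,
,,,@,
gen 4: ,@@@@
,@,,@
@@@@,
,@@,,
gen 5: ,@@@@
,@,,@
@@@,,
,@,@@
gen 6: @,@@@
@@,,@
@@@,,
,@,@@
gen 7: @,@@@
@@,,,
@@@@@
,@,@,
gen 8: @,@@@
@@,,,
@@@,@
,@@,@
gen 9: ,@@@@
,@,,,
@@@,@
,@@,@
gen 10: ,@@@@
,,,,,
,,,,@
,,@,@

0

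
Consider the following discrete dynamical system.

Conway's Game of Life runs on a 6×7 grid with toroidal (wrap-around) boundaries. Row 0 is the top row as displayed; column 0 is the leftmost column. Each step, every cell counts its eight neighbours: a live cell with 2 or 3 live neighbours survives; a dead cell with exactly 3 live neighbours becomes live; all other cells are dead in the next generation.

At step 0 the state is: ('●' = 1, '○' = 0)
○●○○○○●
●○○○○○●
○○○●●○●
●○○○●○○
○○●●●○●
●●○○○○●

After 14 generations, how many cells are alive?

k=0  ○●○○○○●
●○○○○○●
○○○●●○●
●○○○●○○
○○●●●○●
●●○○○○●
k=1  ○●○○○●○
○○○○○○●
○○○●●○●
●○●○○○●
○○●●●○●
○●○●○○●
k=2  ○○●○○●●
●○○○●○●
○○○●○○●
●●●○○○●
○○○○●○●
○●○●○○●
k=3  ○●●●●○○
●○○●●○○
○○●●○○○
○●●●○○●
○○○●○○●
○○●●●○●
k=4  ●●○○○○○
○○○○○○○
●○○○○○○
●●○○●○○
○●○○○○●
●●○○○○○
k=5  ●●○○○○○
●●○○○○○
●●○○○○○
○●○○○○●
○○●○○○●
○○●○○○●
k=6  ○○●○○○●
○○●○○○●
○○●○○○●
○●●○○○●
○●●○○●●
○○●○○○●
k=7  ●●●●○●●
●●●●○●●
○○●●○●●
○○○●○○●
○○○●○●●
○○●●○○●
k=8  ○○○○○○○
○○○○○○○
○○○○○○○
●○○●○○○
●○○●○●●
○○○○○○○
k=9  ○○○○○○○
○○○○○○○
○○○○○○○
●○○○●○○
●○○○●○●
○○○○○○●
k=10  ○○○○○○○
○○○○○○○
○○○○○○○
●○○○○●●
●○○○○○●
●○○○○●●
k=11  ○○○○○○●
○○○○○○○
○○○○○○●
●○○○○●○
○●○○○○○
●○○○○●○
k=12  ○○○○○○●
○○○○○○○
○○○○○○●
●○○○○○●
●●○○○○○
●○○○○○●
k=13  ●○○○○○●
○○○○○○○
●○○○○○●
○●○○○○●
○●○○○○○
○●○○○○●
k=14  ●○○○○○●
○○○○○○○
●○○○○○●
○●○○○○●
○●●○○○○
○●○○○○●

10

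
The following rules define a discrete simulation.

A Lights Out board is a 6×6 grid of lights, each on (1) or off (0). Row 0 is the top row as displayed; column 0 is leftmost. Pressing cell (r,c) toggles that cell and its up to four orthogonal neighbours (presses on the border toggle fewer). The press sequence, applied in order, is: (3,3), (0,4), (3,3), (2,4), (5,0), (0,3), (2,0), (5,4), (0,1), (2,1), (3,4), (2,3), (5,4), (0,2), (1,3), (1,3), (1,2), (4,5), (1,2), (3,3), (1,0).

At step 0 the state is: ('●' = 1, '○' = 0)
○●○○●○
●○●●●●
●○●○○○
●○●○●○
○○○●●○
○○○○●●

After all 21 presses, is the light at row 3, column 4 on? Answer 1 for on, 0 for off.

0

gen 0: ○●○○●○
●○●●●●
●○●○○○
●○●○●○
○○○●●○
○○○○●●
gen 1: ○●○○●○
●○●●●●
●○●●○○
●○○●○○
○○○○●○
○○○○●●
gen 2: ○●○●○●
●○●●○●
●○●●○○
●○○●○○
○○○○●○
○○○○●●
gen 3: ○●○●○●
●○●●○●
●○●○○○
●○●○●○
○○○●●○
○○○○●●
gen 4: ○●○●○●
●○●●●●
●○●●●●
●○●○○○
○○○●●○
○○○○●●
gen 5: ○●○●○●
●○●●●●
●○●●●●
●○●○○○
●○○●●○
●●○○●●
gen 6: ○●●○●●
●○●○●●
●○●●●●
●○●○○○
●○○●●○
●●○○●●
gen 7: ○●●○●●
○○●○●●
○●●●●●
○○●○○○
●○○●●○
●●○○●●
gen 8: ○●●○●●
○○●○●●
○●●●●●
○○●○○○
●○○●○○
●●○●○○
gen 9: ●○○○●●
○●●○●●
○●●●●●
○○●○○○
●○○●○○
●●○●○○
gen 10: ●○○○●●
○○●○●●
●○○●●●
○●●○○○
●○○●○○
●●○●○○
gen 11: ●○○○●●
○○●○●●
●○○●○●
○●●●●●
●○○●●○
●●○●○○
gen 12: ●○○○●●
○○●●●●
●○●○●●
○●●○●●
●○○●●○
●●○●○○
gen 13: ●○○○●●
○○●●●●
●○●○●●
○●●○●●
●○○●○○
●●○○●●
gen 14: ●●●●●●
○○○●●●
●○●○●●
○●●○●●
●○○●○○
●●○○●●
gen 15: ●●●○●●
○○●○○●
●○●●●●
○●●○●●
●○○●○○
●●○○●●
gen 16: ●●●●●●
○○○●●●
●○●○●●
○●●○●●
●○○●○○
●●○○●●
gen 17: ●●○●●●
○●●○●●
●○○○●●
○●●○●●
●○○●○○
●●○○●●
gen 18: ●●○●●●
○●●○●●
●○○○●●
○●●○●○
●○○●●●
●●○○●○
gen 19: ●●●●●●
○○○●●●
●○●○●●
○●●○●○
●○○●●●
●●○○●○
gen 20: ●●●●●●
○○○●●●
●○●●●●
○●○●○○
●○○○●●
●●○○●○
gen 21: ○●●●●●
●●○●●●
○○●●●●
○●○●○○
●○○○●●
●●○○●○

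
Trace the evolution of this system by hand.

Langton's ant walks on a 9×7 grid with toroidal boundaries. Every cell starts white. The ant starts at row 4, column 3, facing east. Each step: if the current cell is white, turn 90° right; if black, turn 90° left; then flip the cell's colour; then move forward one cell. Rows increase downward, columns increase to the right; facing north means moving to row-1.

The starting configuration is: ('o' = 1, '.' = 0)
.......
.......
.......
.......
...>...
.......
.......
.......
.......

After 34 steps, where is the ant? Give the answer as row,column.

step 0: .......
.......
.......
.......
...>...
.......
.......
.......
.......
step 1: .......
.......
.......
.......
...o...
...v...
.......
.......
.......
step 2: .......
.......
.......
.......
...o...
..<o...
.......
.......
.......
step 3: .......
.......
.......
.......
..^o...
..oo...
.......
.......
.......
step 4: .......
.......
.......
.......
..o>...
..oo...
.......
.......
.......
step 5: .......
.......
.......
...^...
..o....
..oo...
.......
.......
.......
step 6: .......
.......
.......
...o>..
..o....
..oo...
.......
.......
.......
step 7: .......
.......
.......
...oo..
..o.v..
..oo...
.......
.......
.......
step 8: .......
.......
.......
...oo..
..o<o..
..oo...
.......
.......
.......
step 9: .......
.......
.......
...^o..
..ooo..
..oo...
.......
.......
.......
step 10: .......
.......
.......
..<.o..
..ooo..
..oo...
.......
.......
.......
step 11: .......
.......
..^....
..o.o..
..ooo..
..oo...
.......
.......
.......
step 12: .......
.......
..o>...
..o.o..
..ooo..
..oo...
.......
.......
.......
step 13: .......
.......
..oo...
..ovo..
..ooo..
..oo...
.......
.......
.......
step 14: .......
.......
..oo...
..<oo..
..ooo..
..oo...
.......
.......
.......
step 15: .......
.......
..oo...
...oo..
..voo..
..oo...
.......
.......
.......
step 16: .......
.......
..oo...
...oo..
...>o..
..oo...
.......
.......
.......
step 17: .......
.......
..oo...
...^o..
....o..
..oo...
.......
.......
.......
step 18: .......
.......
..oo...
..<.o..
....o..
..oo...
.......
.......
.......
step 19: .......
.......
..^o...
..o.o..
....o..
..oo...
.......
.......
.......
step 20: .......
.......
.<.o...
..o.o..
....o..
..oo...
.......
.......
.......
step 21: .......
.^.....
.o.o...
..o.o..
....o..
..oo...
.......
.......
.......
step 22: .......
.o>....
.o.o...
..o.o..
....o..
..oo...
.......
.......
.......
step 23: .......
.oo....
.ovo...
..o.o..
....o..
..oo...
.......
.......
.......
step 24: .......
.oo....
.<oo...
..o.o..
....o..
..oo...
.......
.......
.......
step 25: .......
.oo....
..oo...
.vo.o..
....o..
..oo...
.......
.......
.......
step 26: .......
.oo....
..oo...
<oo.o..
....o..
..oo...
.......
.......
.......
step 27: .......
.oo....
^.oo...
ooo.o..
....o..
..oo...
.......
.......
.......
step 28: .......
.oo....
o>oo...
ooo.o..
....o..
..oo...
.......
.......
.......
step 29: .......
.oo....
oooo...
ovo.o..
....o..
..oo...
.......
.......
.......
step 30: .......
.oo....
oooo...
o.>.o..
....o..
..oo...
.......
.......
.......
step 31: .......
.oo....
oo^o...
o...o..
....o..
..oo...
.......
.......
.......
step 32: .......
.oo....
o<.o...
o...o..
....o..
..oo...
.......
.......
.......
step 33: .......
.oo....
o..o...
ov..o..
....o..
..oo...
.......
.......
.......
step 34: .......
.oo....
o..o...
<o..o..
....o..
..oo...
.......
.......
.......

3,0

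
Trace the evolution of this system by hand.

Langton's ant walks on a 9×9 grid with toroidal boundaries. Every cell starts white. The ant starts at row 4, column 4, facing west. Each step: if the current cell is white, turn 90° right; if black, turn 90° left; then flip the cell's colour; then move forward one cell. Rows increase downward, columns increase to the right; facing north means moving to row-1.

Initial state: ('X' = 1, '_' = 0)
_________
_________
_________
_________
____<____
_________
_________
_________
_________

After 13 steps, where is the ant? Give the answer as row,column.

5,4

step 0: _________
_________
_________
_________
____<____
_________
_________
_________
_________
step 1: _________
_________
_________
____^____
____X____
_________
_________
_________
_________
step 2: _________
_________
_________
____X>___
____X____
_________
_________
_________
_________
step 3: _________
_________
_________
____XX___
____Xv___
_________
_________
_________
_________
step 4: _________
_________
_________
____XX___
____<X___
_________
_________
_________
_________
step 5: _________
_________
_________
____XX___
_____X___
____v____
_________
_________
_________
step 6: _________
_________
_________
____XX___
_____X___
___<X____
_________
_________
_________
step 7: _________
_________
_________
____XX___
___^_X___
___XX____
_________
_________
_________
step 8: _________
_________
_________
____XX___
___X>X___
___XX____
_________
_________
_________
step 9: _________
_________
_________
____XX___
___XXX___
___Xv____
_________
_________
_________
step 10: _________
_________
_________
____XX___
___XXX___
___X_>___
_________
_________
_________
step 11: _________
_________
_________
____XX___
___XXX___
___X_X___
_____v___
_________
_________
step 12: _________
_________
_________
____XX___
___XXX___
___X_X___
____<X___
_________
_________
step 13: _________
_________
_________
____XX___
___XXX___
___X^X___
____XX___
_________
_________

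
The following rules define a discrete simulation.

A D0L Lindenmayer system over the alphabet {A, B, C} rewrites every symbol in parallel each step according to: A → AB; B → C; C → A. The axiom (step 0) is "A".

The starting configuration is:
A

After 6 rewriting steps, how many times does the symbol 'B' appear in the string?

0) A
1) AB
2) ABC
3) ABCA
4) ABCAAB
5) ABCAABABC
6) ABCAABABCABCA

4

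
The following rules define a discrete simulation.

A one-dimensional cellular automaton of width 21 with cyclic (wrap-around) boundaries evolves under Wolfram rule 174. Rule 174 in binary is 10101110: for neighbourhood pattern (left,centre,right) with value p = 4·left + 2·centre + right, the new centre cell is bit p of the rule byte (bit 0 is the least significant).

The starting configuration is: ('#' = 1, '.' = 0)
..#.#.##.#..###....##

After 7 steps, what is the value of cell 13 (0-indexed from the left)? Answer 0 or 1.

1

[0] ..#.#.##.#..###....##
[1] .######.##.###....##.
[2] ######.##.###....##..
[3] #####.##.###....##..#
[4] ####.##.###....##..##
[5] ###.##.###....##..###
[6] ##.##.###....##..####
[7] #.##.###....##..#####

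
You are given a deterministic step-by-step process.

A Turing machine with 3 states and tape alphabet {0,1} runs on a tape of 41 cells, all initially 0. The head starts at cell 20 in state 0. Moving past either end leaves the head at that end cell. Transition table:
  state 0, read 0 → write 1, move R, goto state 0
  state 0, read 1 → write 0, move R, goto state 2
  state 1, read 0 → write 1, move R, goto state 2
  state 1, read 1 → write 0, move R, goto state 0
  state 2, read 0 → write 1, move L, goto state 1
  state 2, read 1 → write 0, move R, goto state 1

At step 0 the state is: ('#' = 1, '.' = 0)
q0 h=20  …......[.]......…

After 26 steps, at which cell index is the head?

[0] q0 h=20  …......[.]......…
[1] q0 h=21  ….....#[.]......…
[2] q0 h=22  …....##[.]......…
[3] q0 h=23  …...###[.]......…
[4] q0 h=24  …..####[.]......…
[5] q0 h=25  ….#####[.]......…
[6] q0 h=26  …######[.]......…
[7] q0 h=27  …######[.]......…
[8] q0 h=28  …######[.]......…
[9] q0 h=29  …######[.]......…
[10] q0 h=30  …######[.]......…
[11] q0 h=31  …######[.]......…
[12] q0 h=32  …######[.]......…
[13] q0 h=33  …######[.]......…
[14] q0 h=34  …######[.]......|
[15] q0 h=35  …######[.].....|
[16] q0 h=36  …######[.]....|
[17] q0 h=37  …######[.]...|
[18] q0 h=38  …######[.]..|
[19] q0 h=39  …######[.].|
[20] q0 h=40  …######[.]|
[21] q0 h=40  …######[#]|
[22] q2 h=40  …######[.]|
[23] q1 h=39  …######[#]#|
[24] q0 h=40  …#####.[#]|
[25] q2 h=40  …#####.[.]|
[26] q1 h=39  …######[.]#|

39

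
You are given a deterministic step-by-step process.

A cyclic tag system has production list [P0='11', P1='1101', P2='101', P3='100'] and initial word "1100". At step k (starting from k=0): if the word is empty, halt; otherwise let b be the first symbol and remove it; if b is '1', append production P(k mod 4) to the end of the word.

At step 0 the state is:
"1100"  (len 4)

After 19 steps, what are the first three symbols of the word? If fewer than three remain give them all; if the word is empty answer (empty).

100

step 0: "1100"  (len 4)
step 1: "10011"  (len 5)
step 2: "00111101"  (len 8)
step 3: "0111101"  (len 7)
step 4: "111101"  (len 6)
step 5: "1110111"  (len 7)
step 6: "1101111101"  (len 10)
step 7: "101111101101"  (len 12)
step 8: "01111101101100"  (len 14)
step 9: "1111101101100"  (len 13)
step 10: "1111011011001101"  (len 16)
step 11: "111011011001101101"  (len 18)
step 12: "11011011001101101100"  (len 20)
step 13: "101101100110110110011"  (len 21)
step 14: "011011001101101100111101"  (len 24)
step 15: "11011001101101100111101"  (len 23)
step 16: "1011001101101100111101100"  (len 25)
step 17: "01100110110110011110110011"  (len 26)
step 18: "1100110110110011110110011"  (len 25)
step 19: "100110110110011110110011101"  (len 27)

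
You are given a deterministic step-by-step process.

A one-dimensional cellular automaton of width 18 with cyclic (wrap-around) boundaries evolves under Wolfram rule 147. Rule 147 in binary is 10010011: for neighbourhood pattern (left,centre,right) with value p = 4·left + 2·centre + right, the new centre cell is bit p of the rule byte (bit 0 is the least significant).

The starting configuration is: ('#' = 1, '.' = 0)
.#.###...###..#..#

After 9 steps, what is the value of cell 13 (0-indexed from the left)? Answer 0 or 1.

1

0) .#.###...###..#..#
1) ....#.###.#.##.##.
2) ####...#.........#
3) ###.###.#########.
4) .#...#...#######..
5) #.###.###.#####.##
6) ...#...#...###...#
7) ###.###.###.#.###.
8) .#...#...#.....#..
9) #.###.###.#####.##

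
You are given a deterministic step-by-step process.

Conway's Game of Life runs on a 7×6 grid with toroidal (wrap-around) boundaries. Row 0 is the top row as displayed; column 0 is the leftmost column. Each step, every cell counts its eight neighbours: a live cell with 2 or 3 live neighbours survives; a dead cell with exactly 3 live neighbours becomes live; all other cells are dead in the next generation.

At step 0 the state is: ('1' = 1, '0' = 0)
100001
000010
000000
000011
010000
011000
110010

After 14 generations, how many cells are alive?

12

gen 0: 100001
000010
000000
000011
010000
011000
110010
gen 1: 110010
000001
000011
000000
111000
001000
001000
gen 2: 110001
000000
000011
110001
011000
001100
001100
gen 3: 111000
000010
000011
011011
000100
000000
100110
gen 4: 111010
110110
100000
101001
001110
000110
101101
gen 5: 000000
000110
001110
101011
011000
010000
100000
gen 6: 000000
001010
011000
100011
001101
111000
000000
gen 7: 000000
011100
111010
100011
001100
111100
010000
gen 8: 010000
100100
000010
100010
000000
100100
110000
gen 9: 011000
000000
000110
000001
000001
110000
111000
gen 10: 101000
001100
000010
000001
000001
001001
000000
gen 11: 011100
011100
000110
000011
100011
000000
010000
gen 12: 100100
010000
000001
100000
100010
100001
010000
gen 13: 111000
100000
100000
100000
110000
110001
010001
gen 14: 001001
100001
110001
100001
000000
001001
000001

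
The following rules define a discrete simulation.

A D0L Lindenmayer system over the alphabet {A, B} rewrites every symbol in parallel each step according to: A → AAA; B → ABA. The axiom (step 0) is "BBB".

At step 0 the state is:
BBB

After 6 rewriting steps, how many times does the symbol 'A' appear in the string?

2184

0) BBB
1) ABAABAABA
2) AAAABAAAAAAAABAAAAAAAABAAAA
3) AAAAAAAAAAAAABAAAAAAAAAAAAAAAAAAAAAAAAAABAAAAAAAAAAAAAAAAAAAAAAAAAABAAAAAAAAAAAAA
4) AAAAAAAAAAAAAAAAAAAAAAAAAAAAAAAAAAAAAAAABAAAAAAAAAAAAAAAAA…AAAAAAAAAAAAAAAAABAAAAAAAAAAAAAAAAAAAAAAAAAAAAAAAAAAAAAAAA  (len 243)
5) AAAAAAAAAAAAAAAAAAAAAAAAAAAAAAAAAAAAAAAAAAAAAAAAAAAAAAAAAA…AAAAAAAAAAAAAAAAAAAAAAAAAAAAAAAAAAAAAAAAAAAAAAAAAAAAAAAAAA  (len 729)
6) AAAAAAAAAAAAAAAAAAAAAAAAAAAAAAAAAAAAAAAAAAAAAAAAAAAAAAAAAA…AAAAAAAAAAAAAAAAAAAAAAAAAAAAAAAAAAAAAAAAAAAAAAAAAAAAAAAAAA  (len 2187)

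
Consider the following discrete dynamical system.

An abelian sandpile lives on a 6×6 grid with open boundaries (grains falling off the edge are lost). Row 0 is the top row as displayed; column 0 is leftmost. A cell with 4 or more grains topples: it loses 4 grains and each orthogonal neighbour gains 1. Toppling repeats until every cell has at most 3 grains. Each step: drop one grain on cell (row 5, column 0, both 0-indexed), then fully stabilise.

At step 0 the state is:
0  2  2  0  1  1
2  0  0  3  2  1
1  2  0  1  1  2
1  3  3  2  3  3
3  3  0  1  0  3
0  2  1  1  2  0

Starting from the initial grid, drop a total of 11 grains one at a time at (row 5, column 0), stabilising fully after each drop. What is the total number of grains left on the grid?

0) 0  2  2  0  1  1
2  0  0  3  2  1
1  2  0  1  1  2
1  3  3  2  3  3
3  3  0  1  0  3
0  2  1  1  2  0
1) 0  2  2  0  1  1
2  0  0  3  2  1
1  2  0  1  1  2
1  3  3  2  3  3
3  3  0  1  0  3
1  2  1  1  2  0
2) 0  2  2  0  1  1
2  0  0  3  2  1
1  2  0  1  1  2
1  3  3  2  3  3
3  3  0  1  0  3
2  2  1  1  2  0
3) 0  2  2  0  1  1
2  0  0  3  2  1
1  2  0  1  1  2
1  3  3  2  3  3
3  3  0  1  0  3
3  2  1  1  2  0
4) 0  2  2  0  1  1
2  0  0  3  2  1
1  3  1  1  1  2
3  1  0  3  3  3
1  2  2  1  0  3
2  0  2  1  2  0
5) 0  2  2  0  1  1
2  0  0  3  2  1
1  3  1  1  1  2
3  1  0  3  3  3
1  2  2  1  0  3
3  0  2  1  2  0
6) 0  2  2  0  1  1
2  0  0  3  2  1
1  3  1  1  1  2
3  1  0  3  3  3
2  2  2  1  0  3
0  1  2  1  2  0
7) 0  2  2  0  1  1
2  0  0  3  2  1
1  3  1  1  1  2
3  1  0  3  3  3
2  2  2  1  0  3
1  1  2  1  2  0
8) 0  2  2  0  1  1
2  0  0  3  2  1
1  3  1  1  1  2
3  1  0  3  3  3
2  2  2  1  0  3
2  1  2  1  2  0
9) 0  2  2  0  1  1
2  0  0  3  2  1
1  3  1  1  1  2
3  1  0  3  3  3
2  2  2  1  0  3
3  1  2  1  2  0
10) 0  2  2  0  1  1
2  0  0  3  2  1
1  3  1  1  1  2
3  1  0  3  3  3
3  2  2  1  0  3
0  2  2  1  2  0
11) 0  2  2  0  1  1
2  0  0  3  2  1
1  3  1  1  1  2
3  1  0  3  3  3
3  2  2  1  0  3
1  2  2  1  2  0

55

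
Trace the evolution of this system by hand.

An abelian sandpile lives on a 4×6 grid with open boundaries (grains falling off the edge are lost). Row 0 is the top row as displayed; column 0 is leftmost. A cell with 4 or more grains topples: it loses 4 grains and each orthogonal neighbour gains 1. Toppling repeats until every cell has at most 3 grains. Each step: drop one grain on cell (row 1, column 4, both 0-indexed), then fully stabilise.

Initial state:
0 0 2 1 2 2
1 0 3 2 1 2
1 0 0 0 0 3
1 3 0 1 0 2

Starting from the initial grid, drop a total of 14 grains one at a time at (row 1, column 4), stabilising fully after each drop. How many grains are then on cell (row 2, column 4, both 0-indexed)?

[0] 0 0 2 1 2 2
1 0 3 2 1 2
1 0 0 0 0 3
1 3 0 1 0 2
[1] 0 0 2 1 2 2
1 0 3 2 2 2
1 0 0 0 0 3
1 3 0 1 0 2
[2] 0 0 2 1 2 2
1 0 3 2 3 2
1 0 0 0 0 3
1 3 0 1 0 2
[3] 0 0 2 1 3 2
1 0 3 3 0 3
1 0 0 0 1 3
1 3 0 1 0 2
[4] 0 0 2 1 3 2
1 0 3 3 1 3
1 0 0 0 1 3
1 3 0 1 0 2
[5] 0 0 2 1 3 2
1 0 3 3 2 3
1 0 0 0 1 3
1 3 0 1 0 2
[6] 0 0 2 1 3 2
1 0 3 3 3 3
1 0 0 0 1 3
1 3 0 1 0 2
[7] 0 0 3 3 1 0
1 1 0 1 3 2
1 0 1 1 3 0
1 3 0 1 0 3
[8] 0 0 3 3 2 0
1 1 0 2 1 3
1 0 1 2 0 1
1 3 0 1 1 3
[9] 0 0 3 3 2 0
1 1 0 2 2 3
1 0 1 2 0 1
1 3 0 1 1 3
[10] 0 0 3 3 2 0
1 1 0 2 3 3
1 0 1 2 0 1
1 3 0 1 1 3
[11] 0 0 3 3 3 1
1 1 0 3 1 0
1 0 1 2 1 2
1 3 0 1 1 3
[12] 0 0 3 3 3 1
1 1 0 3 2 0
1 0 1 2 1 2
1 3 0 1 1 3
[13] 0 0 3 3 3 1
1 1 0 3 3 0
1 0 1 2 1 2
1 3 0 1 1 3
[14] 0 1 0 2 1 2
1 1 2 1 2 1
1 0 1 3 2 2
1 3 0 1 1 3

2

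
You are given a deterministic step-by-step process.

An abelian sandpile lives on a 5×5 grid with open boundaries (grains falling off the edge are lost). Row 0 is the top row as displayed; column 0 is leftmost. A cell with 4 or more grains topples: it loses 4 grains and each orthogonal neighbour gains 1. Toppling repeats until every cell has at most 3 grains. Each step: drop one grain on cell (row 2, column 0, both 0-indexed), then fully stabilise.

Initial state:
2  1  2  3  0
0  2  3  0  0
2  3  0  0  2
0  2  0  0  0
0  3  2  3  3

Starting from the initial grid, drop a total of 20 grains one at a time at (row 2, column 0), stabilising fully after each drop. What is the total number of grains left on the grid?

44

k=0  2  1  2  3  0
0  2  3  0  0
2  3  0  0  2
0  2  0  0  0
0  3  2  3  3
k=1  2  1  2  3  0
0  2  3  0  0
3  3  0  0  2
0  2  0  0  0
0  3  2  3  3
k=2  2  1  2  3  0
1  3  3  0  0
1  0  1  0  2
1  3  0  0  0
0  3  2  3  3
k=3  2  1  2  3  0
1  3  3  0  0
2  0  1  0  2
1  3  0  0  0
0  3  2  3  3
k=4  2  1  2  3  0
1  3  3  0  0
3  0  1  0  2
1  3  0  0  0
0  3  2  3  3
k=5  2  1  2  3  0
2  3  3  0  0
0  1  1  0  2
2  3  0  0  0
0  3  2  3  3
k=6  2  1  2  3  0
2  3  3  0  0
1  1  1  0  2
2  3  0  0  0
0  3  2  3  3
k=7  2  1  2  3  0
2  3  3  0  0
2  1  1  0  2
2  3  0  0  0
0  3  2  3  3
k=8  2  1  2  3  0
2  3  3  0  0
3  1  1  0  2
2  3  0  0  0
0  3  2  3  3
k=9  2  1  2  3  0
3  3  3  0  0
0  2  1  0  2
3  3  0  0  0
0  3  2  3  3
k=10  2  1  2  3  0
3  3  3  0  0
1  2  1  0  2
3  3  0  0  0
0  3  2  3  3
k=11  2  1  2  3  0
3  3  3  0  0
2  2  1  0  2
3  3  0  0  0
0  3  2  3  3
k=12  2  1  2  3  0
3  3  3  0  0
3  2  1  0  2
3  3  0  0  0
0  3  2  3  3
k=13  3  2  3  3  0
1  2  0  1  0
3  1  3  0  2
1  2  1  0  0
2  0  3  3  3
k=14  3  2  3  3  0
2  2  0  1  0
0  2  3  0  2
2  2  1  0  0
2  0  3  3  3
k=15  3  2  3  3  0
2  2  0  1  0
1  2  3  0  2
2  2  1  0  0
2  0  3  3  3
k=16  3  2  3  3  0
2  2  0  1  0
2  2  3  0  2
2  2  1  0  0
2  0  3  3  3
k=17  3  2  3  3  0
2  2  0  1  0
3  2  3  0  2
2  2  1  0  0
2  0  3  3  3
k=18  3  2  3  3  0
3  2  0  1  0
0  3  3  0  2
3  2  1  0  0
2  0  3  3  3
k=19  3  2  3  3  0
3  2  0  1  0
1  3  3  0  2
3  2  1  0  0
2  0  3  3  3
k=20  3  2  3  3  0
3  2  0  1  0
2  3  3  0  2
3  2  1  0  0
2  0  3  3  3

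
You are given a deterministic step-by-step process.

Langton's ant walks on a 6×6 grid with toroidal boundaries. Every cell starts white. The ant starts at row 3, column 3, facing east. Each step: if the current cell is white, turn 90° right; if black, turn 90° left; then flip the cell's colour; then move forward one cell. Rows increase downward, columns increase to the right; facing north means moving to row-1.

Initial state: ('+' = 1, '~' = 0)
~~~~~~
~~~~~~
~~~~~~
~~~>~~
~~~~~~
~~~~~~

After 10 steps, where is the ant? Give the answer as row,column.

2,2

step 0: ~~~~~~
~~~~~~
~~~~~~
~~~>~~
~~~~~~
~~~~~~
step 1: ~~~~~~
~~~~~~
~~~~~~
~~~+~~
~~~v~~
~~~~~~
step 2: ~~~~~~
~~~~~~
~~~~~~
~~~+~~
~~<+~~
~~~~~~
step 3: ~~~~~~
~~~~~~
~~~~~~
~~^+~~
~~++~~
~~~~~~
step 4: ~~~~~~
~~~~~~
~~~~~~
~~+>~~
~~++~~
~~~~~~
step 5: ~~~~~~
~~~~~~
~~~^~~
~~+~~~
~~++~~
~~~~~~
step 6: ~~~~~~
~~~~~~
~~~+>~
~~+~~~
~~++~~
~~~~~~
step 7: ~~~~~~
~~~~~~
~~~++~
~~+~v~
~~++~~
~~~~~~
step 8: ~~~~~~
~~~~~~
~~~++~
~~+<+~
~~++~~
~~~~~~
step 9: ~~~~~~
~~~~~~
~~~^+~
~~+++~
~~++~~
~~~~~~
step 10: ~~~~~~
~~~~~~
~~<~+~
~~+++~
~~++~~
~~~~~~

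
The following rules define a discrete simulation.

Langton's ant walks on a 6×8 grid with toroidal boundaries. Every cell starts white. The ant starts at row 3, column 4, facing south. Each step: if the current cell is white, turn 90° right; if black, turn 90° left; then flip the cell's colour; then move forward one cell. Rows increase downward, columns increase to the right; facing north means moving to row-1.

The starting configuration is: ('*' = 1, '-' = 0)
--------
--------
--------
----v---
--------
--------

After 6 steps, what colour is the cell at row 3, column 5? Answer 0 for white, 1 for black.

[0] --------
--------
--------
----v---
--------
--------
[1] --------
--------
--------
---<*---
--------
--------
[2] --------
--------
---^----
---**---
--------
--------
[3] --------
--------
---*>---
---**---
--------
--------
[4] --------
--------
---**---
---*v---
--------
--------
[5] --------
--------
---**---
---*->--
--------
--------
[6] --------
--------
---**---
---*-*--
-----v--
--------

1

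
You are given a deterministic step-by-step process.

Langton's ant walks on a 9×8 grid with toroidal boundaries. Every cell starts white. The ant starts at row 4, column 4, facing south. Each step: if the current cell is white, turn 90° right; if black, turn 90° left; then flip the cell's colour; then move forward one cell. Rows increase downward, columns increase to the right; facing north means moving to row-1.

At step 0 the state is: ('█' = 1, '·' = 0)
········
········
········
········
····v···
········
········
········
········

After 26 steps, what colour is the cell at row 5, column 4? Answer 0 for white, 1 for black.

k=0  ········
········
········
········
····v···
········
········
········
········
k=1  ········
········
········
········
···<█···
········
········
········
········
k=2  ········
········
········
···^····
···██···
········
········
········
········
k=3  ········
········
········
···█>···
···██···
········
········
········
········
k=4  ········
········
········
···██···
···█v···
········
········
········
········
k=5  ········
········
········
···██···
···█·>··
········
········
········
········
k=6  ········
········
········
···██···
···█·█··
·····v··
········
········
········
k=7  ········
········
········
···██···
···█·█··
····<█··
········
········
········
k=8  ········
········
········
···██···
···█^█··
····██··
········
········
········
k=9  ········
········
········
···██···
···██>··
····██··
········
········
········
k=10  ········
········
········
···██^··
···██···
····██··
········
········
········
k=11  ········
········
········
···███>·
···██···
····██··
········
········
········
k=12  ········
········
········
···████·
···██·v·
····██··
········
········
········
k=13  ········
········
········
···████·
···██<█·
····██··
········
········
········
k=14  ········
········
········
···██^█·
···████·
····██··
········
········
········
k=15  ········
········
········
···█<·█·
···████·
····██··
········
········
········
k=16  ········
········
········
···█··█·
···█v██·
····██··
········
········
········
k=17  ········
········
········
···█··█·
···█·>█·
····██··
········
········
········
k=18  ········
········
········
···█·^█·
···█··█·
····██··
········
········
········
k=19  ········
········
········
···█·█>·
···█··█·
····██··
········
········
········
k=20  ········
········
······^·
···█·█··
···█··█·
····██··
········
········
········
k=21  ········
········
······█>
···█·█··
···█··█·
····██··
········
········
········
k=22  ········
········
······██
···█·█·v
···█··█·
····██··
········
········
········
k=23  ········
········
······██
···█·█<█
···█··█·
····██··
········
········
········
k=24  ········
········
······^█
···█·███
···█··█·
····██··
········
········
········
k=25  ········
········
·····<·█
···█·███
···█··█·
····██··
········
········
········
k=26  ········
·····^··
·····█·█
···█·███
···█··█·
····██··
········
········
········

1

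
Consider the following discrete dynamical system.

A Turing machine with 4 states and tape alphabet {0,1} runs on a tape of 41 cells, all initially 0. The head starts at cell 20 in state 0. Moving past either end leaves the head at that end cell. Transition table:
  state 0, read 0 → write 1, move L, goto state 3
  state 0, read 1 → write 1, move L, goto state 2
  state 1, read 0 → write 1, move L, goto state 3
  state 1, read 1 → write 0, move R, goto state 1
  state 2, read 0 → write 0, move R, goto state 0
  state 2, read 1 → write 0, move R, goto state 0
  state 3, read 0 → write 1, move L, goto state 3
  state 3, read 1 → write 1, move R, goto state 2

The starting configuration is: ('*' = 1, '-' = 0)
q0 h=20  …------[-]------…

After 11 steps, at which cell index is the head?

step 0: q0 h=20  …------[-]------…
step 1: q3 h=19  …------[-]*-----…
step 2: q3 h=18  …------[-]**----…
step 3: q3 h=17  …------[-]***---…
step 4: q3 h=16  …------[-]****--…
step 5: q3 h=15  …------[-]*****-…
step 6: q3 h=14  …------[-]******…
step 7: q3 h=13  …------[-]******…
step 8: q3 h=12  …------[-]******…
step 9: q3 h=11  …------[-]******…
step 10: q3 h=10  …------[-]******…
step 11: q3 h= 9  …------[-]******…

9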